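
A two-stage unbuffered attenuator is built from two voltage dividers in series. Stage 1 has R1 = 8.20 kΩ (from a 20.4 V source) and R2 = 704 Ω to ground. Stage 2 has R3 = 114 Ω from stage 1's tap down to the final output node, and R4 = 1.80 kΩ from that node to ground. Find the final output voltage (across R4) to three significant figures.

V_out ≈ 1.13 V

Stage 2 presents R3+R4 = 1914 Ω as a load on stage 1's tap.
Stage 1's lower leg becomes R2‖(R3+R4) = 514.7 Ω, so V_mid = 20.4 × 514.7/8715 = 1.205 V.
Stage 2 is itself unloaded: V_out = V_mid × R4/(R3+R4) = 1.205 × 1800/1914 = 1.13 V.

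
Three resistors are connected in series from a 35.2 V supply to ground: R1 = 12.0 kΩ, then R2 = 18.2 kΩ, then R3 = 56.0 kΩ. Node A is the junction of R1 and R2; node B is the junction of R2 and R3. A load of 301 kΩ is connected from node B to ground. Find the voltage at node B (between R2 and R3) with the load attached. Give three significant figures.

At node B, R3 is in parallel with the load: R3‖R_L = 47.22 kΩ.
Below node A the resistance is R2 + (R3‖R_L) = 65.42 kΩ, so V_A = 35.2 × 65.42/77.42 = 29.74 V.
Then V_B = V_A × (R3‖R_L)/(R2 + R3‖R_L) = 29.74 × 47.22/65.42 = 21.5 V.

V ≈ 21.5 V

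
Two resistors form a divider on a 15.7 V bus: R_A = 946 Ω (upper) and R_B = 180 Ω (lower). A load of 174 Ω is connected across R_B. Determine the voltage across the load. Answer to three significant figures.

V_out ≈ 1.34 V

The load sits in parallel with R_B: R_B‖R_L = (180 × 174) / (180 + 174) = 88.47 Ω.
V_out = 15.7 × 88.47 / (946 + 88.47) = 15.7 × 88.47/1034 = 1.34 V.
(Unloaded it would have been 2.51 V.)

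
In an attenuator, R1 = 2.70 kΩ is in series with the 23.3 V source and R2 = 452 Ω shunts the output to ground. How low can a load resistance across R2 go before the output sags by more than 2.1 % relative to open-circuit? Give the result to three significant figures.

Output resistance R_th = R1‖R2 = (2700 × 452)/3152 = 387.2 Ω.
The fractional drop is R_th/(R_th + R_L); requiring this ≤ 0.0210 gives R_L ≥ R_th(1/0.0210 − 1) = 387.2 × 46.62 = 18.1 kΩ.

R_L(min) ≈ 18.1 kΩ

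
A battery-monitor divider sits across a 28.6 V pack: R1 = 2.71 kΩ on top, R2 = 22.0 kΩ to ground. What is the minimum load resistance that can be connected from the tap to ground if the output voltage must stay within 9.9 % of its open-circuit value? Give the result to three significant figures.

R_L(min) ≈ 22.0 kΩ

Output resistance R_th = R1‖R2 = (2.71 × 22.0)/24.71 = 2.413 kΩ.
The fractional drop is R_th/(R_th + R_L); requiring this ≤ 0.0990 gives R_L ≥ R_th(1/0.0990 − 1) = 2.413 × 9.101 = 22.0 kΩ.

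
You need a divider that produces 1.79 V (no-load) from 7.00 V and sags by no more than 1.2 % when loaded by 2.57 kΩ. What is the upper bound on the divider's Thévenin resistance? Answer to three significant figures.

Loading drop = R_th/(R_th + R_L) ≤ 0.0120, so R_th ≤ R_L · ε/(1−ε) = 2.57 kΩ × 0.0120/0.9880 = 31.2 Ω.

R_th ≤ 31.2 Ω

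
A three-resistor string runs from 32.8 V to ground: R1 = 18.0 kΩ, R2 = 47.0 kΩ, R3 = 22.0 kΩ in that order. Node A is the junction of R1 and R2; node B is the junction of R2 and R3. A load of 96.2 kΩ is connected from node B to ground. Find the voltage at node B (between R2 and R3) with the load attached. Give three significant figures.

At node B, R3 is in parallel with the load: R3‖R_L = 17.91 kΩ.
Below node A the resistance is R2 + (R3‖R_L) = 64.91 kΩ, so V_A = 32.8 × 64.91/82.91 = 25.68 V.
Then V_B = V_A × (R3‖R_L)/(R2 + R3‖R_L) = 25.68 × 17.91/64.91 = 7.08 V.

V ≈ 7.08 V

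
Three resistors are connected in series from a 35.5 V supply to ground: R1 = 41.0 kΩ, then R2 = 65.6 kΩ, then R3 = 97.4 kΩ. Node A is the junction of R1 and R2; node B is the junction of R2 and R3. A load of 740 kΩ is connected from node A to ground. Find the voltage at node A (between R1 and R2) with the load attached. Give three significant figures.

Below node A the series string R2+R3 = 163.0 kΩ sits in parallel with the 740 kΩ load: 133.6 kΩ.
V_A = 35.5 × 133.6/(41.0 + 133.6) = 27.2 V.

V ≈ 27.2 V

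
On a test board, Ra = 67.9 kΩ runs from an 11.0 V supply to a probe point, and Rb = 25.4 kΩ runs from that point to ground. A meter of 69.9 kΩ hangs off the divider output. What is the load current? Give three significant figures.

Rb‖R_L = 18.63 kΩ; V_out = 11.0 × 18.63/86.53 = 2.368 V.
I_L = V_out / R_L = 2.368 / 69.9 kΩ = 0.0339 mA.

I_L ≈ 0.0339 mA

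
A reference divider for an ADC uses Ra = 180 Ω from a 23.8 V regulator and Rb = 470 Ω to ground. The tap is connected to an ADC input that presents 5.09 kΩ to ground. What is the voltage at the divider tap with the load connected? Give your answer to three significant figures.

V_out ≈ 16.8 V

The load sits in parallel with Rb: Rb‖R_L = (470 × 5090) / (470 + 5090) = 430.3 Ω.
V_out = 23.8 × 430.3 / (180 + 430.3) = 23.8 × 430.3/610.3 = 16.8 V.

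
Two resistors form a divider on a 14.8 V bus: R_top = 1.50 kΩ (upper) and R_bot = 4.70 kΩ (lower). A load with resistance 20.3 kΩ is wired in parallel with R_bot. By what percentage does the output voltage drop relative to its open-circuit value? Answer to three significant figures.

5.30 %

The divider's output (Thévenin) resistance is R_top‖R_bot = 1.137 kΩ.
Fractional drop under load = R_th/(R_th + R_L) = 1.137 / (1.137 + 20.3) = 0.05304.
So the output falls by 5.30 %.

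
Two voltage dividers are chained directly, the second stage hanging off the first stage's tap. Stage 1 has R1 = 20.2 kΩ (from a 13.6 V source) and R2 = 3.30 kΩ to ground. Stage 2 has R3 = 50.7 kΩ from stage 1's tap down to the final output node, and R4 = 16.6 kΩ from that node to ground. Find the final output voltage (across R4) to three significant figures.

V_out ≈ 0.452 V

Stage 2 presents R3+R4 = 67.30 kΩ as a load on stage 1's tap.
Stage 1's lower leg becomes R2‖(R3+R4) = 3.146 kΩ, so V_mid = 13.6 × 3.146/23.35 = 1.833 V.
Stage 2 is itself unloaded: V_out = V_mid × R4/(R3+R4) = 1.833 × 16.6/67.30 = 0.452 V.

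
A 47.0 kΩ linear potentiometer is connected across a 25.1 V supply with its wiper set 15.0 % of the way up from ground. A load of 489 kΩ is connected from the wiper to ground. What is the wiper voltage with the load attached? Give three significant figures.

V ≈ 3.72 V

The wiper splits the pot into (1−α)R = 39.95 kΩ above and αR = 7.050 kΩ below.
Lower section ‖ load = 6.950 kΩ.
V_wiper = 25.1 × 6.950/(39.95 + 6.950) = 3.72 V.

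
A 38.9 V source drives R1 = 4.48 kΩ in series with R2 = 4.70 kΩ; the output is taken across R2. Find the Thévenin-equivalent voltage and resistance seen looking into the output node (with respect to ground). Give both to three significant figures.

V_th is the open-circuit tap voltage: 38.9 × 4.70/(4.48 + 4.70) = 19.9 V.
With the supply zeroed, R1 and R2 appear in parallel from the tap: R_th = R1‖R2 = (4.48 × 4.70)/9.180 = 2.29 kΩ.

V_th = 19.9 V, R_th = 2.29 kΩ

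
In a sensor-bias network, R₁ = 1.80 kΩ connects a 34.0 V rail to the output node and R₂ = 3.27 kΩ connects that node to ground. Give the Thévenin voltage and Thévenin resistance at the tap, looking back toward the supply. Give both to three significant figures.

V_th is the open-circuit tap voltage: 34.0 × 3.27/(1.80 + 3.27) = 21.9 V.
With the supply zeroed, R₁ and R₂ appear in parallel from the tap: R_th = R₁‖R₂ = (1.80 × 3.27)/5.070 = 1.16 kΩ.

V_th = 21.9 V, R_th = 1.16 kΩ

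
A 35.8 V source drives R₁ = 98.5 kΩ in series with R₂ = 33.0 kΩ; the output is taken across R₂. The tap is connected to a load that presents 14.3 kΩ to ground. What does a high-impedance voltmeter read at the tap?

The load sits in parallel with R₂: R₂‖R_L = (33.0 × 14.3) / (33.0 + 14.3) = 9.977 kΩ.
V_out = 35.8 × 9.977 / (98.5 + 9.977) = 35.8 × 9.977/108.5 = 3.29 V.

V_out ≈ 3.29 V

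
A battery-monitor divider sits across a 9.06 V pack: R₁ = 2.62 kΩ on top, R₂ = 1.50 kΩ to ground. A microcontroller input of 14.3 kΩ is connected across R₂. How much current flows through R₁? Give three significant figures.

R₂‖R_L = 1.358 kΩ, so the source sees R₁ + R₂‖R_L = 3.978 kΩ.
I = 9.06 V / 3.978 kΩ = 2.28 mA.

I ≈ 2.28 mA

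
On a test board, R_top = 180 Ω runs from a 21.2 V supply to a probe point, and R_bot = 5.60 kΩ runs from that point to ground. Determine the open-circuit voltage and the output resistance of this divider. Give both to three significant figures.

V_th is the open-circuit tap voltage: 21.2 × 5600/(180 + 5600) = 20.5 V.
With the supply zeroed, R_top and R_bot appear in parallel from the tap: R_th = R_top‖R_bot = (180 × 5600)/5780 = 174 Ω.

V_th = 20.5 V, R_th = 174 Ω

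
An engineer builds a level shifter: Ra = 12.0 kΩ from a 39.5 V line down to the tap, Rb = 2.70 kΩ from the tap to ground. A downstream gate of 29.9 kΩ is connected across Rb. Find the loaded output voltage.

V_out ≈ 6.76 V

The load sits in parallel with Rb: Rb‖R_L = (2.70 × 29.9) / (2.70 + 29.9) = 2.476 kΩ.
V_out = 39.5 × 2.476 / (12.0 + 2.476) = 39.5 × 2.476/14.48 = 6.76 V.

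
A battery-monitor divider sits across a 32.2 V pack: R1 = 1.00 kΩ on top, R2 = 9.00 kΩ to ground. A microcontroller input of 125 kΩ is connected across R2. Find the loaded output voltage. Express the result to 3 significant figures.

V_out ≈ 28.8 V

The load sits in parallel with R2: R2‖R_L = (9.00 × 125) / (9.00 + 125) = 8.396 kΩ.
V_out = 32.2 × 8.396 / (1.00 + 8.396) = 32.2 × 8.396/9.396 = 28.8 V.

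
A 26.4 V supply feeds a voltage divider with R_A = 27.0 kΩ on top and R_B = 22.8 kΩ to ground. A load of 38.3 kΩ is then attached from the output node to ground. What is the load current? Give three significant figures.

I_L ≈ 0.239 mA

R_B‖R_L = 14.29 kΩ; V_out = 26.4 × 14.29/41.29 = 9.138 V.
I_L = V_out / R_L = 9.138 / 38.3 kΩ = 0.239 mA.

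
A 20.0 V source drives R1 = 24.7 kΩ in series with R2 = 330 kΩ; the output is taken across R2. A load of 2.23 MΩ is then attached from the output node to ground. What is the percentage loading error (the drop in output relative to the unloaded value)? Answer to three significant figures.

1.02 %

The divider's output (Thévenin) resistance is R1‖R2 = 22.98 kΩ.
Fractional drop under load = R_th/(R_th + R_L) = 22.98 / (22.98 + 2230) = 0.01020.
So the output falls by 1.02 %.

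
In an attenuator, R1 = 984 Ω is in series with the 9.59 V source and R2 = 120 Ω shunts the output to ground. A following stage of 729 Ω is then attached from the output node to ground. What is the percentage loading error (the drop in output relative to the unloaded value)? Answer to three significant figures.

The divider's output (Thévenin) resistance is R1‖R2 = 107.0 Ω.
Fractional drop under load = R_th/(R_th + R_L) = 107.0 / (107.0 + 729) = 0.1279.
So the output falls by 12.8 %.

12.8 %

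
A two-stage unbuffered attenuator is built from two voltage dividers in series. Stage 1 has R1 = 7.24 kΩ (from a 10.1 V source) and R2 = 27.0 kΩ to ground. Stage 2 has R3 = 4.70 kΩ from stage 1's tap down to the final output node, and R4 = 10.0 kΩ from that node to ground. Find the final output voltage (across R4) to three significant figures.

V_out ≈ 3.90 V

Stage 2 presents R3+R4 = 14.70 kΩ as a load on stage 1's tap.
Stage 1's lower leg becomes R2‖(R3+R4) = 9.518 kΩ, so V_mid = 10.1 × 9.518/16.76 = 5.736 V.
Stage 2 is itself unloaded: V_out = V_mid × R4/(R3+R4) = 5.736 × 10.0/14.70 = 3.90 V.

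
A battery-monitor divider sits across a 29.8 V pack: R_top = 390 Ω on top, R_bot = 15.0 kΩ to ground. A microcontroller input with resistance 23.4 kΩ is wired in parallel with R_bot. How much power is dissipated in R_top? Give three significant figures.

P ≈ 3.81 mW

Total resistance from the source is R_top + (R_bot‖R_L) = 9531 Ω, so I = 29.8/9531 Ω = 3.127 mA.
P = I²·R_top = (3.127 mA)² × 390 Ω = 3.81 mW.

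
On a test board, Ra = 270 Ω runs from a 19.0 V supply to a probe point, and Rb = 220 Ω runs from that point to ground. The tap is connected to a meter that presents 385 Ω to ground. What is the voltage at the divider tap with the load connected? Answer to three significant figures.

V_out ≈ 6.49 V

The load sits in parallel with Rb: Rb‖R_L = (220 × 385) / (220 + 385) = 140.0 Ω.
V_out = 19.0 × 140.0 / (270 + 140.0) = 19.0 × 140.0/410.0 = 6.49 V.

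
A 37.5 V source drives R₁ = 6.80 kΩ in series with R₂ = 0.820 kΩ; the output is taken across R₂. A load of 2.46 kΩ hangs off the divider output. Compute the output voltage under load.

The load sits in parallel with R₂: R₂‖R_L = (820 × 2460) / (820 + 2460) = 615.0 Ω.
V_out = 37.5 × 615.0 / (6800 + 615.0) = 37.5 × 615.0/7415 = 3.11 V.

V_out ≈ 3.11 V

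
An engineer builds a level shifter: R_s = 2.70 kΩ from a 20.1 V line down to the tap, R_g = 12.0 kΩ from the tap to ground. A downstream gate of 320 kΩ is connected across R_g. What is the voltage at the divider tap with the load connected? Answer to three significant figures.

The load sits in parallel with R_g: R_g‖R_L = (12.0 × 320) / (12.0 + 320) = 11.57 kΩ.
V_out = 20.1 × 11.57 / (2.70 + 11.57) = 20.1 × 11.57/14.27 = 16.3 V.
(Unloaded it would have been 16.4 V.)

V_out ≈ 16.3 V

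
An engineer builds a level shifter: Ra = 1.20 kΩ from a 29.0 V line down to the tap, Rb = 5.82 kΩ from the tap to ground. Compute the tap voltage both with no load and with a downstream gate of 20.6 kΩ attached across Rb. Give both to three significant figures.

Open-circuit: V = 29.0 × 5.82/(1.20 + 5.82) = 24.0 V.
With the load, Rb becomes Rb‖R_L = 4.538 kΩ, so V = 29.0 × 4.538/5.738 = 22.9 V.

Unloaded: 24.0 V; loaded: 22.9 V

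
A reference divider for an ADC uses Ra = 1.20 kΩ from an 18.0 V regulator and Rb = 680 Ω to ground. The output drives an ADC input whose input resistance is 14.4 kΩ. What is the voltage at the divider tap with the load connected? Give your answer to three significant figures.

V_out ≈ 6.32 V

The load sits in parallel with Rb: Rb‖R_L = (680 × 14400) / (680 + 14400) = 649.3 Ω.
V_out = 18.0 × 649.3 / (1200 + 649.3) = 18.0 × 649.3/1849 = 6.32 V.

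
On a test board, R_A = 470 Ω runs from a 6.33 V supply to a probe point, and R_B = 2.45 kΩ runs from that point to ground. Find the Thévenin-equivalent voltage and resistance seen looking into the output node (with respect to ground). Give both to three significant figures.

V_th is the open-circuit tap voltage: 6.33 × 2450/(470 + 2450) = 5.31 V.
With the supply zeroed, R_A and R_B appear in parallel from the tap: R_th = R_A‖R_B = (470 × 2450)/2920 = 394 Ω.

V_th = 5.31 V, R_th = 394 Ω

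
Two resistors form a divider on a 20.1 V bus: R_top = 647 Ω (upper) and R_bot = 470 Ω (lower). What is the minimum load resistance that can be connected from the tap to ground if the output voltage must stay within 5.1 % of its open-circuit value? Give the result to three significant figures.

Output resistance R_th = R_top‖R_bot = (647 × 470)/1117 = 272.2 Ω.
The fractional drop is R_th/(R_th + R_L); requiring this ≤ 0.0510 gives R_L ≥ R_th(1/0.0510 − 1) = 272.2 × 18.61 = 5.07 kΩ.

R_L(min) ≈ 5.07 kΩ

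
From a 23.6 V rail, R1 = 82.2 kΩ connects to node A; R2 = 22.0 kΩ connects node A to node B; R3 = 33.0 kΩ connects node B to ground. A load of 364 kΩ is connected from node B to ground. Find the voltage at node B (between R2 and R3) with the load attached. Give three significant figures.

At node B, R3 is in parallel with the load: R3‖R_L = 30.26 kΩ.
Below node A the resistance is R2 + (R3‖R_L) = 52.26 kΩ, so V_A = 23.6 × 52.26/134.5 = 9.172 V.
Then V_B = V_A × (R3‖R_L)/(R2 + R3‖R_L) = 9.172 × 30.26/52.26 = 5.31 V.

V ≈ 5.31 V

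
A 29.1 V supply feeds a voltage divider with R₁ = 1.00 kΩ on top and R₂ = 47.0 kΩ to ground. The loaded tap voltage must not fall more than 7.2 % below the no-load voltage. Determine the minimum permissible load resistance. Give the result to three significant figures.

R_L(min) ≈ 12.6 kΩ

Output resistance R_th = R₁‖R₂ = (1000 × 47000)/48000 = 979.2 Ω.
The fractional drop is R_th/(R_th + R_L); requiring this ≤ 0.0720 gives R_L ≥ R_th(1/0.0720 − 1) = 979.2 × 12.89 = 12.6 kΩ.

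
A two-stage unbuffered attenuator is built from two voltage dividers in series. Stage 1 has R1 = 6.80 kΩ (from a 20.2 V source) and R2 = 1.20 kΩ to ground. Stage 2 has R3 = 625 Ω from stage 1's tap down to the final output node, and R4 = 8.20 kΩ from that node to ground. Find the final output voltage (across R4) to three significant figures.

V_out ≈ 2.52 V

Stage 2 presents R3+R4 = 8825 Ω as a load on stage 1's tap.
Stage 1's lower leg becomes R2‖(R3+R4) = 1056 Ω, so V_mid = 20.2 × 1056/7856 = 2.716 V.
Stage 2 is itself unloaded: V_out = V_mid × R4/(R3+R4) = 2.716 × 8200/8825 = 2.52 V.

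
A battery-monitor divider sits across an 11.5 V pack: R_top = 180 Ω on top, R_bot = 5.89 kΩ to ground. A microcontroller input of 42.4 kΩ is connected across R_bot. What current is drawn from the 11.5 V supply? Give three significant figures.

R_bot‖R_L = 5172 Ω, so the source sees R_top + R_bot‖R_L = 5352 Ω.
I = 11.5 V / 5352 Ω = 2.15 mA.

I ≈ 2.15 mA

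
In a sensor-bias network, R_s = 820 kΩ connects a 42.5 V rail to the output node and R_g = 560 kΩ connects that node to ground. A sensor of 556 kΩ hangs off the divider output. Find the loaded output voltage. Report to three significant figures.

V_out ≈ 10.8 V

The load sits in parallel with R_g: R_g‖R_L = (560 × 556) / (560 + 556) = 279.0 kΩ.
V_out = 42.5 × 279.0 / (820 + 279.0) = 42.5 × 279.0/1099 = 10.8 V.
(Unloaded it would have been 17.2 V.)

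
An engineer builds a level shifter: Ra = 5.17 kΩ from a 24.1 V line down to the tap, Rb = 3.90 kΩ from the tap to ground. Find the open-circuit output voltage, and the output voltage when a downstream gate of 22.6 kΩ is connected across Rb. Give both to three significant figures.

Unloaded: 10.4 V; loaded: 9.43 V

Open-circuit: V = 24.1 × 3.90/(5.17 + 3.90) = 10.4 V.
With the load, Rb becomes Rb‖R_L = 3.326 kΩ, so V = 24.1 × 3.326/8.496 = 9.43 V.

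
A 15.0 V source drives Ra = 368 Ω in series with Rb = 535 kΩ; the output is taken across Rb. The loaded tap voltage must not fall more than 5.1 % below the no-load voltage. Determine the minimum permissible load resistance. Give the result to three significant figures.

R_L(min) ≈ 6.84 kΩ

Output resistance R_th = Ra‖Rb = (368 × 535000)/535400 = 367.7 Ω.
The fractional drop is R_th/(R_th + R_L); requiring this ≤ 0.0510 gives R_L ≥ R_th(1/0.0510 − 1) = 367.7 × 18.61 = 6.84 kΩ.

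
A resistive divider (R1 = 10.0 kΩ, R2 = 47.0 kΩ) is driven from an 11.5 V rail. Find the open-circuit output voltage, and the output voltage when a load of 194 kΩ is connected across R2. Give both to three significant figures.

Open-circuit: V = 11.5 × 47.0/(10.0 + 47.0) = 9.48 V.
With the load, R2 becomes R2‖R_L = 37.83 kΩ, so V = 11.5 × 37.83/47.83 = 9.10 V.

Unloaded: 9.48 V; loaded: 9.10 V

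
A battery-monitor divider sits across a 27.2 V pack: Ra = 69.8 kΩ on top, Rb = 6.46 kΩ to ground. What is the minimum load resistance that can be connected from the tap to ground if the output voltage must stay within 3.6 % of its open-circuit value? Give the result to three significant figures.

Output resistance R_th = Ra‖Rb = (69.8 × 6.46)/76.26 = 5.913 kΩ.
The fractional drop is R_th/(R_th + R_L); requiring this ≤ 0.0360 gives R_L ≥ R_th(1/0.0360 − 1) = 5.913 × 26.78 = 158 kΩ.

R_L(min) ≈ 158 kΩ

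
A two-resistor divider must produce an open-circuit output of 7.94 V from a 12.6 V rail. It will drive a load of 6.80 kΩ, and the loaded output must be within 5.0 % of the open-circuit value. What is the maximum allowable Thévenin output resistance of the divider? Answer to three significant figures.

R_th ≤ 358 Ω

Loading drop = R_th/(R_th + R_L) ≤ 0.0500, so R_th ≤ R_L · ε/(1−ε) = 6.80 kΩ × 0.0500/0.9500 = 358 Ω.
(Any R1, R2 with R2/(R1+R2) = 0.630 and R1‖R2 ≤ 358 Ω will meet the spec.)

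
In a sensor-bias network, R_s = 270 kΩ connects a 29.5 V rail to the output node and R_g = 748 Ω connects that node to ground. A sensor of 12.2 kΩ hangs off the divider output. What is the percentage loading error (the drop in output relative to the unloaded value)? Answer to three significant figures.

The divider's output (Thévenin) resistance is R_s‖R_g = 745.9 Ω.
Fractional drop under load = R_th/(R_th + R_L) = 745.9 / (745.9 + 12200) = 0.05762.
So the output falls by 5.76 %.

5.76 %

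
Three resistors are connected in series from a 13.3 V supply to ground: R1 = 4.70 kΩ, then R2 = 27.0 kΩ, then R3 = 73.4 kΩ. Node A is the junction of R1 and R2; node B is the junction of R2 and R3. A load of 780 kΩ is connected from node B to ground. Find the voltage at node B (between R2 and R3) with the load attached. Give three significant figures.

At node B, R3 is in parallel with the load: R3‖R_L = 67.09 kΩ.
Below node A the resistance is R2 + (R3‖R_L) = 94.09 kΩ, so V_A = 13.3 × 94.09/98.79 = 12.67 V.
Then V_B = V_A × (R3‖R_L)/(R2 + R3‖R_L) = 12.67 × 67.09/94.09 = 9.03 V.

V ≈ 9.03 V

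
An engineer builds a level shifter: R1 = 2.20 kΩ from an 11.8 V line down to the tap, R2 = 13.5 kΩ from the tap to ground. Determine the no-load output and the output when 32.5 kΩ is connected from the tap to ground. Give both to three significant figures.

Open-circuit: V = 11.8 × 13.5/(2.20 + 13.5) = 10.1 V.
With the load, R2 becomes R2‖R_L = 9.538 kΩ, so V = 11.8 × 9.538/11.74 = 9.59 V.

Unloaded: 10.1 V; loaded: 9.59 V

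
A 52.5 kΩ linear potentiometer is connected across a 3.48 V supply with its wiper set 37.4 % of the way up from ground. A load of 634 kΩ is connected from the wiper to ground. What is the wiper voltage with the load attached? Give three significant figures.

V ≈ 1.28 V

The wiper splits the pot into (1−α)R = 32.87 kΩ above and αR = 19.64 kΩ below.
Lower section ‖ load = 19.05 kΩ.
V_wiper = 3.48 × 19.05/(32.87 + 19.05) = 1.28 V.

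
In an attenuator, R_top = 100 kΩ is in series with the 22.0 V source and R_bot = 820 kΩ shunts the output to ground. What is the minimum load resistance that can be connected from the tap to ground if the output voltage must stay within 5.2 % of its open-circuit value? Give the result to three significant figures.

R_L(min) ≈ 1.62 MΩ

Output resistance R_th = R_top‖R_bot = (100 × 820)/920.0 = 89.13 kΩ.
The fractional drop is R_th/(R_th + R_L); requiring this ≤ 0.0520 gives R_L ≥ R_th(1/0.0520 − 1) = 89.13 × 18.23 = 1.62 MΩ.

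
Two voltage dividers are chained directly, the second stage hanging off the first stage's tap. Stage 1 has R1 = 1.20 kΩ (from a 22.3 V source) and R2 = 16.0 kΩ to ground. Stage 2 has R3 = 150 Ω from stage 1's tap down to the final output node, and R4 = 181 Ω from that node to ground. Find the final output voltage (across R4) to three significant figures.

Stage 2 presents R3+R4 = 331.0 Ω as a load on stage 1's tap.
Stage 1's lower leg becomes R2‖(R3+R4) = 324.3 Ω, so V_mid = 22.3 × 324.3/1524 = 4.744 V.
Stage 2 is itself unloaded: V_out = V_mid × R4/(R3+R4) = 4.744 × 181/331.0 = 2.59 V.

V_out ≈ 2.59 V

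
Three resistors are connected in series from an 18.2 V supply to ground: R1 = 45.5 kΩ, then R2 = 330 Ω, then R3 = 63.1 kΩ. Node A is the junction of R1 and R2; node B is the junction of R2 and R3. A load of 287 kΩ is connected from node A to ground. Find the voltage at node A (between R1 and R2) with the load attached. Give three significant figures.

V ≈ 9.70 V

Below node A the series string R2+R3 = 63430 Ω sits in parallel with the 287000 Ω load: 51950 Ω.
V_A = 18.2 × 51950/(45500 + 51950) = 9.70 V.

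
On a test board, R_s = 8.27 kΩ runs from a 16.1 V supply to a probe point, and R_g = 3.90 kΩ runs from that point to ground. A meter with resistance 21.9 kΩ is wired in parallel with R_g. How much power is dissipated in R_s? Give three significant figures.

Total resistance from the source is R_s + (R_g‖R_L) = 11.58 kΩ, so I = 16.1/11.58 kΩ = 1.390 mA.
P = I²·R_s = (1.390 mA)² × 8.27 kΩ = 16.0 mW.

P ≈ 16.0 mW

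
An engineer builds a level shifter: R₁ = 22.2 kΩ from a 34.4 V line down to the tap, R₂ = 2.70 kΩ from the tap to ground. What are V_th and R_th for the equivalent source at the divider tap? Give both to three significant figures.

V_th = 3.73 V, R_th = 2.41 kΩ

V_th is the open-circuit tap voltage: 34.4 × 2.70/(22.2 + 2.70) = 3.73 V.
With the supply zeroed, R₁ and R₂ appear in parallel from the tap: R_th = R₁‖R₂ = (22.2 × 2.70)/24.90 = 2.41 kΩ.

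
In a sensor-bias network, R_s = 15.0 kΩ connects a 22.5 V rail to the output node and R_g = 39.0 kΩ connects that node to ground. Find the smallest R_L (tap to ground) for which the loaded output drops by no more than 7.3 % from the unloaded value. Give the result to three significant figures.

R_L(min) ≈ 138 kΩ

Output resistance R_th = R_s‖R_g = (15.0 × 39.0)/54.00 = 10.83 kΩ.
The fractional drop is R_th/(R_th + R_L); requiring this ≤ 0.0730 gives R_L ≥ R_th(1/0.0730 − 1) = 10.83 × 12.70 = 138 kΩ.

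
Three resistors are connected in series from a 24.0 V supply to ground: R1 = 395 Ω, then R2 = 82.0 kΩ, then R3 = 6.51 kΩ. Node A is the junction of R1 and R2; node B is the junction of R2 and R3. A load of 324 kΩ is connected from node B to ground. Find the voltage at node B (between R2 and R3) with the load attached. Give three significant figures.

V ≈ 1.73 V

At node B, R3 is in parallel with the load: R3‖R_L = 6382 Ω.
Below node A the resistance is R2 + (R3‖R_L) = 88380 Ω, so V_A = 24.0 × 88380/88780 = 23.89 V.
Then V_B = V_A × (R3‖R_L)/(R2 + R3‖R_L) = 23.89 × 6382/88380 = 1.73 V.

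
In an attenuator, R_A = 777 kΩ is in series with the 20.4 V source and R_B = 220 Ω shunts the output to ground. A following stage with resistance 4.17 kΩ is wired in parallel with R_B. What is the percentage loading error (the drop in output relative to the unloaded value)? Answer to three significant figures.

The divider's output (Thévenin) resistance is R_A‖R_B = 219.9 Ω.
Fractional drop under load = R_th/(R_th + R_L) = 219.9 / (219.9 + 4170) = 0.05010.
So the output falls by 5.01 %.

5.01 %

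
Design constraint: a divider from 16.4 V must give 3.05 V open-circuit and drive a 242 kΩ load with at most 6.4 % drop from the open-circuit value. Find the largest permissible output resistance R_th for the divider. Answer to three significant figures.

Loading drop = R_th/(R_th + R_L) ≤ 0.0640, so R_th ≤ R_L · ε/(1−ε) = 242 kΩ × 0.0640/0.9360 = 16.5 kΩ.

R_th ≤ 16.5 kΩ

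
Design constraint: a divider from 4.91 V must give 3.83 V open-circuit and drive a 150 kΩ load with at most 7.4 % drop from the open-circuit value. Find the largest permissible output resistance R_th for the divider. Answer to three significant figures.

Loading drop = R_th/(R_th + R_L) ≤ 0.0740, so R_th ≤ R_L · ε/(1−ε) = 150 kΩ × 0.0740/0.9260 = 12.0 kΩ.
(Any R1, R2 with R2/(R1+R2) = 0.780 and R1‖R2 ≤ 12.0 kΩ will meet the spec.)

R_th ≤ 12.0 kΩ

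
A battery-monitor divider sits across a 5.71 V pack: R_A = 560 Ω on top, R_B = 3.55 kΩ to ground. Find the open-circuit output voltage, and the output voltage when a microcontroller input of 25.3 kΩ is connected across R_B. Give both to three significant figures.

Unloaded: 4.93 V; loaded: 4.84 V

Open-circuit: V = 5.71 × 3550/(560 + 3550) = 4.93 V.
With the load, R_B becomes R_B‖R_L = 3113 Ω, so V = 5.71 × 3113/3673 = 4.84 V.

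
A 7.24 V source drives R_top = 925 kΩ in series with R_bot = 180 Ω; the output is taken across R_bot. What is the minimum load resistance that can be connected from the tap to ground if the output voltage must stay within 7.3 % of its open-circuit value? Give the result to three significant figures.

R_L(min) ≈ 2.29 kΩ

Output resistance R_th = R_top‖R_bot = (925000 × 180)/925200 = 180.0 Ω.
The fractional drop is R_th/(R_th + R_L); requiring this ≤ 0.0730 gives R_L ≥ R_th(1/0.0730 − 1) = 180.0 × 12.70 = 2.29 kΩ.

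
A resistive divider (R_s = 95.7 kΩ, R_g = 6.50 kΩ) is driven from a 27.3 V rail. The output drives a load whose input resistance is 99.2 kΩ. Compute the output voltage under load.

V_out ≈ 1.64 V

The load sits in parallel with R_g: R_g‖R_L = (6.50 × 99.2) / (6.50 + 99.2) = 6.100 kΩ.
V_out = 27.3 × 6.100 / (95.7 + 6.100) = 27.3 × 6.100/101.8 = 1.64 V.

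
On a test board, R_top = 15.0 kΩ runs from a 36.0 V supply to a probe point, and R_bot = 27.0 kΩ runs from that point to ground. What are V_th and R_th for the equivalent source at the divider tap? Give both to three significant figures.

V_th = 23.1 V, R_th = 9.64 kΩ

V_th is the open-circuit tap voltage: 36.0 × 27.0/(15.0 + 27.0) = 23.1 V.
With the supply zeroed, R_top and R_bot appear in parallel from the tap: R_th = R_top‖R_bot = (15.0 × 27.0)/42.00 = 9.64 kΩ.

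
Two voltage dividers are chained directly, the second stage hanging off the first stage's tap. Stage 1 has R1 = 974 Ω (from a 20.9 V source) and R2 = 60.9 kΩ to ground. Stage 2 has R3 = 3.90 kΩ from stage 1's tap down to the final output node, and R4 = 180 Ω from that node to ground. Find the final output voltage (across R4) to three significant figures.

V_out ≈ 0.735 V

Stage 2 presents R3+R4 = 4080 Ω as a load on stage 1's tap.
Stage 1's lower leg becomes R2‖(R3+R4) = 3824 Ω, so V_mid = 20.9 × 3824/4798 = 16.66 V.
Stage 2 is itself unloaded: V_out = V_mid × R4/(R3+R4) = 16.66 × 180/4080 = 0.735 V.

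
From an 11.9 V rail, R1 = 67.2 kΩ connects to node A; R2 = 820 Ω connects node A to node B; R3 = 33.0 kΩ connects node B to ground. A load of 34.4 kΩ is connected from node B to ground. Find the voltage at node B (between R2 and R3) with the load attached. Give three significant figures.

V ≈ 2.36 V

At node B, R3 is in parallel with the load: R3‖R_L = 16840 Ω.
Below node A the resistance is R2 + (R3‖R_L) = 17660 Ω, so V_A = 11.9 × 17660/84860 = 2.477 V.
Then V_B = V_A × (R3‖R_L)/(R2 + R3‖R_L) = 2.477 × 16840/17660 = 2.36 V.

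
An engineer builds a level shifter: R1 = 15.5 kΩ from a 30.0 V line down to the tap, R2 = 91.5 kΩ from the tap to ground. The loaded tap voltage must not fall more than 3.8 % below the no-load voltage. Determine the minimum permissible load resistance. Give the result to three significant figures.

Output resistance R_th = R1‖R2 = (15.5 × 91.5)/107.0 = 13.25 kΩ.
The fractional drop is R_th/(R_th + R_L); requiring this ≤ 0.0380 gives R_L ≥ R_th(1/0.0380 − 1) = 13.25 × 25.32 = 336 kΩ.

R_L(min) ≈ 336 kΩ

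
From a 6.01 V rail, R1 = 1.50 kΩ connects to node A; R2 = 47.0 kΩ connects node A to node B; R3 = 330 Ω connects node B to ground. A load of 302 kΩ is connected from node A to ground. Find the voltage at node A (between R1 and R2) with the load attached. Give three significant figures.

V ≈ 5.80 V

Below node A the series string R2+R3 = 47330 Ω sits in parallel with the 302000 Ω load: 40920 Ω.
V_A = 6.01 × 40920/(1500 + 40920) = 5.80 V.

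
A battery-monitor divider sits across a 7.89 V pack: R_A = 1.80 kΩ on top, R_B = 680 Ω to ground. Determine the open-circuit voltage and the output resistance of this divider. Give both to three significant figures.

V_th = 2.16 V, R_th = 494 Ω

V_th is the open-circuit tap voltage: 7.89 × 680/(1800 + 680) = 2.16 V.
With the supply zeroed, R_A and R_B appear in parallel from the tap: R_th = R_A‖R_B = (1800 × 680)/2480 = 494 Ω.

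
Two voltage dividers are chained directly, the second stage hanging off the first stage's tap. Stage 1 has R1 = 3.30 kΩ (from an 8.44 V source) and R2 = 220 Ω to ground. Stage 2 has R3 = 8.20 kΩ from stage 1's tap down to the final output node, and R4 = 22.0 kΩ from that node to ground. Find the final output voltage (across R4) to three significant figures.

Stage 2 presents R3+R4 = 30200 Ω as a load on stage 1's tap.
Stage 1's lower leg becomes R2‖(R3+R4) = 218.4 Ω, so V_mid = 8.44 × 218.4/3518 = 0.5239 V.
Stage 2 is itself unloaded: V_out = V_mid × R4/(R3+R4) = 0.5239 × 22000/30200 = 0.382 V.

V_out ≈ 0.382 V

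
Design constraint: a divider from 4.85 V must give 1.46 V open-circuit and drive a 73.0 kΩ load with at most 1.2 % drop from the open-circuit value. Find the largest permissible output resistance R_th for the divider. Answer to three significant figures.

Loading drop = R_th/(R_th + R_L) ≤ 0.0120, so R_th ≤ R_L · ε/(1−ε) = 73.0 kΩ × 0.0120/0.9880 = 887 Ω.

R_th ≤ 887 Ω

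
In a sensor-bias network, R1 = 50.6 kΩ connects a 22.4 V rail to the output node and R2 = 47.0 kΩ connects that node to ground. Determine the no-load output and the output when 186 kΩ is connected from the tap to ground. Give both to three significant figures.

Unloaded: 10.8 V; loaded: 9.54 V

Open-circuit: V = 22.4 × 47.0/(50.6 + 47.0) = 10.8 V.
With the load, R2 becomes R2‖R_L = 37.52 kΩ, so V = 22.4 × 37.52/88.12 = 9.54 V.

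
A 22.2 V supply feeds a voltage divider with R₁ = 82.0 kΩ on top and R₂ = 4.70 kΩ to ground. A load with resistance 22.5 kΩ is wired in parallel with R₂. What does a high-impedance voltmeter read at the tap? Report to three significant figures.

The load sits in parallel with R₂: R₂‖R_L = (4.70 × 22.5) / (4.70 + 22.5) = 3.888 kΩ.
V_out = 22.2 × 3.888 / (82.0 + 3.888) = 22.2 × 3.888/85.89 = 1.00 V.
(Unloaded it would have been 1.20 V.)

V_out ≈ 1.00 V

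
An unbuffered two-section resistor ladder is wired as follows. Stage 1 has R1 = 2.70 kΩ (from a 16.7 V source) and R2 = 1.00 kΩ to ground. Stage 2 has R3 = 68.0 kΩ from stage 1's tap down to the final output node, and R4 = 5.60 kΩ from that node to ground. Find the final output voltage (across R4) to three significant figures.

Stage 2 presents R3+R4 = 73.60 kΩ as a load on stage 1's tap.
Stage 1's lower leg becomes R2‖(R3+R4) = 0.9866 kΩ, so V_mid = 16.7 × 0.9866/3.687 = 4.469 V.
Stage 2 is itself unloaded: V_out = V_mid × R4/(R3+R4) = 4.469 × 5.60/73.60 = 0.340 V.

V_out ≈ 0.340 V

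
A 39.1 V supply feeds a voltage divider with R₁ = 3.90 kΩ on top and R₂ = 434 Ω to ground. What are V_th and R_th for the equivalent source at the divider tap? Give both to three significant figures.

V_th is the open-circuit tap voltage: 39.1 × 434/(3900 + 434) = 3.92 V.
With the supply zeroed, R₁ and R₂ appear in parallel from the tap: R_th = R₁‖R₂ = (3900 × 434)/4334 = 391 Ω.

V_th = 3.92 V, R_th = 391 Ω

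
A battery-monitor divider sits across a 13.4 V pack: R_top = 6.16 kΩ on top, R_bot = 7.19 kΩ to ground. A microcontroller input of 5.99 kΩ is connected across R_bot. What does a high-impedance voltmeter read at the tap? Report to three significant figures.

The load sits in parallel with R_bot: R_bot‖R_L = (7.19 × 5.99) / (7.19 + 5.99) = 3.268 kΩ.
V_out = 13.4 × 3.268 / (6.16 + 3.268) = 13.4 × 3.268/9.428 = 4.64 V.
(Unloaded it would have been 7.22 V.)

V_out ≈ 4.64 V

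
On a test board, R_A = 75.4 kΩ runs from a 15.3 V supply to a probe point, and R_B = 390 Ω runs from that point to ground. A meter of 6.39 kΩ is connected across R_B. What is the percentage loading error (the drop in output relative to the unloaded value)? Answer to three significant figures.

The divider's output (Thévenin) resistance is R_A‖R_B = 388.0 Ω.
Fractional drop under load = R_th/(R_th + R_L) = 388.0 / (388.0 + 6390) = 0.05724.
So the output falls by 5.72 %.

5.72 %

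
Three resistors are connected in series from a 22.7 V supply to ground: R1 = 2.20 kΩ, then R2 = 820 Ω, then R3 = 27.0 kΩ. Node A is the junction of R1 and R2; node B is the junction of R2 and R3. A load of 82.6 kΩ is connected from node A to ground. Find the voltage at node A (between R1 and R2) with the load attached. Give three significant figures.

Below node A the series string R2+R3 = 27820 Ω sits in parallel with the 82600 Ω load: 20810 Ω.
V_A = 22.7 × 20810/(2200 + 20810) = 20.5 V.

V ≈ 20.5 V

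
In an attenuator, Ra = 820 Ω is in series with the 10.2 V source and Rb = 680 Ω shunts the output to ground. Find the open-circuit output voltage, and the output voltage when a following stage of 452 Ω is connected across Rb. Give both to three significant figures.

Open-circuit: V = 10.2 × 680/(820 + 680) = 4.62 V.
With the load, Rb becomes Rb‖R_L = 271.5 Ω, so V = 10.2 × 271.5/1092 = 2.54 V.

Unloaded: 4.62 V; loaded: 2.54 V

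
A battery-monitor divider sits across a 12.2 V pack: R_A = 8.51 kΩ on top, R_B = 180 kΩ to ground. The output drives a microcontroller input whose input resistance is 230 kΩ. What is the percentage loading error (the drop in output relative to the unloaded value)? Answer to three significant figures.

3.41 %

The divider's output (Thévenin) resistance is R_A‖R_B = 8.126 kΩ.
Fractional drop under load = R_th/(R_th + R_L) = 8.126 / (8.126 + 230) = 0.03412.
So the output falls by 3.41 %.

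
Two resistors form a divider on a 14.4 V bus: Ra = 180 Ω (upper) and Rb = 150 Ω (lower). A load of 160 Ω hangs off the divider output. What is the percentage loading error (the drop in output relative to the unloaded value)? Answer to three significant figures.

33.8 %

Unloaded V = 14.4 × 150/330.0 = 6.545 V.
Loaded: Rb‖R_L = 77.42 Ω, giving V = 14.4 × 77.42/257.4 = 4.331 V.
Drop = (6.545 − 4.331) / 6.545 = 33.8 %.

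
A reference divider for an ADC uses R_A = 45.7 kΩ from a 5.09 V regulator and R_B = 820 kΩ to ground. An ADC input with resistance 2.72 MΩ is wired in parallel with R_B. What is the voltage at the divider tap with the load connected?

The load sits in parallel with R_B: R_B‖R_L = (820 × 2720) / (820 + 2720) = 630.1 kΩ.
V_out = 5.09 × 630.1 / (45.7 + 630.1) = 5.09 × 630.1/675.8 = 4.75 V.

V_out ≈ 4.75 V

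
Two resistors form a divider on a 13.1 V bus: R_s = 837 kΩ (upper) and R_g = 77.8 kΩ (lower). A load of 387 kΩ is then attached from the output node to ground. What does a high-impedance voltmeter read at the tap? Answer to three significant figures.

V_out ≈ 0.941 V

The load sits in parallel with R_g: R_g‖R_L = (77.8 × 387) / (77.8 + 387) = 64.78 kΩ.
V_out = 13.1 × 64.78 / (837 + 64.78) = 13.1 × 64.78/901.8 = 0.941 V.
(Unloaded it would have been 1.11 V.)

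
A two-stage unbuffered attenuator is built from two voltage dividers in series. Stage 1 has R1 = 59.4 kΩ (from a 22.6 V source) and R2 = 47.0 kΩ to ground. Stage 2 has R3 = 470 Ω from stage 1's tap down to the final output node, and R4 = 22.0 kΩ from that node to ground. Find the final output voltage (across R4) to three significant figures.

V_out ≈ 4.51 V

Stage 2 presents R3+R4 = 22470 Ω as a load on stage 1's tap.
Stage 1's lower leg becomes R2‖(R3+R4) = 15200 Ω, so V_mid = 22.6 × 15200/74600 = 4.605 V.
Stage 2 is itself unloaded: V_out = V_mid × R4/(R3+R4) = 4.605 × 22000/22470 = 4.51 V.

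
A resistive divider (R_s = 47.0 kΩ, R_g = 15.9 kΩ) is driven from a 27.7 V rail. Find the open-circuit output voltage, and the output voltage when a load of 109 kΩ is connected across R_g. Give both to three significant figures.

Open-circuit: V = 27.7 × 15.9/(47.0 + 15.9) = 7.00 V.
With the load, R_g becomes R_g‖R_L = 13.88 kΩ, so V = 27.7 × 13.88/60.88 = 6.31 V.

Unloaded: 7.00 V; loaded: 6.31 V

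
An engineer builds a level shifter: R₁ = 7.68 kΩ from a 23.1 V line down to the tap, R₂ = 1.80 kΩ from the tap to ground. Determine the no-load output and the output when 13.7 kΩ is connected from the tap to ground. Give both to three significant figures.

Unloaded: 4.39 V; loaded: 3.96 V

Open-circuit: V = 23.1 × 1.80/(7.68 + 1.80) = 4.39 V.
With the load, R₂ becomes R₂‖R_L = 1.591 kΩ, so V = 23.1 × 1.591/9.271 = 3.96 V.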